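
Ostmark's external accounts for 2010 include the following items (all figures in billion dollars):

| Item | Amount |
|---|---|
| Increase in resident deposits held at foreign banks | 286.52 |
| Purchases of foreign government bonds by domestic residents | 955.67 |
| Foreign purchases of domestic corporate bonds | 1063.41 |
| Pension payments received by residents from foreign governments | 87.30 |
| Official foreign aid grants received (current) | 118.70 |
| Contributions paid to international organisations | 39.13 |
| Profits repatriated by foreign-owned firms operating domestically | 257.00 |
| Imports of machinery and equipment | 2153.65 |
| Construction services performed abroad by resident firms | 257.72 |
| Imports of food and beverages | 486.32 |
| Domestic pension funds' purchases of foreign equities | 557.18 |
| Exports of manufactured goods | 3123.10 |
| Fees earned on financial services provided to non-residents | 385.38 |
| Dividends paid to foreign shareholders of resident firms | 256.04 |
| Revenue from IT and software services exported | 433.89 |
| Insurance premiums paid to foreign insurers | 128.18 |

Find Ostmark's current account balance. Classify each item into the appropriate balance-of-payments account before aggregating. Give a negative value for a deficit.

Goods: -486.32 - 2153.65 + 3123.10 = 483.13
Services: 385.38 + 257.72 + 433.89 - 128.18 = 948.81
Primary income: -257.00 - 256.04 = -513.04
Secondary income: 118.70 - 39.13 + 87.30 = 166.87
Current account = 483.13 + 948.81 + (-513.04) + 166.87 = 1085.77
(Excluded from the current account — financial account: increase in resident deposits held at foreign banks 286.52, purchases of foreign government bonds by domestic residents 955.67, foreign purchases of domestic corporate bonds 1063.41, domestic pension funds' purchases of foreign equities 557.18.)

1085.77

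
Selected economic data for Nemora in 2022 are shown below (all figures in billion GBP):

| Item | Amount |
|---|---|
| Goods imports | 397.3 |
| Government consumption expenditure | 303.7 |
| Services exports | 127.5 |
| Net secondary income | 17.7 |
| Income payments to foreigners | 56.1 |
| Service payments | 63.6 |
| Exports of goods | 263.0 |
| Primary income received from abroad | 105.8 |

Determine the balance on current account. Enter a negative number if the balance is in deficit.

-3.0

Goods balance = 263.0 - 397.3 = -134.3
Services balance = 127.5 - 63.6 = 63.9
Trade balance (goods + services) = -134.3 + 63.9 = -70.4
Net primary income = 105.8 - 56.1 = 49.7
Net secondary income = 17.7
Current account = -70.4 + 49.7 + 17.7 = -3.0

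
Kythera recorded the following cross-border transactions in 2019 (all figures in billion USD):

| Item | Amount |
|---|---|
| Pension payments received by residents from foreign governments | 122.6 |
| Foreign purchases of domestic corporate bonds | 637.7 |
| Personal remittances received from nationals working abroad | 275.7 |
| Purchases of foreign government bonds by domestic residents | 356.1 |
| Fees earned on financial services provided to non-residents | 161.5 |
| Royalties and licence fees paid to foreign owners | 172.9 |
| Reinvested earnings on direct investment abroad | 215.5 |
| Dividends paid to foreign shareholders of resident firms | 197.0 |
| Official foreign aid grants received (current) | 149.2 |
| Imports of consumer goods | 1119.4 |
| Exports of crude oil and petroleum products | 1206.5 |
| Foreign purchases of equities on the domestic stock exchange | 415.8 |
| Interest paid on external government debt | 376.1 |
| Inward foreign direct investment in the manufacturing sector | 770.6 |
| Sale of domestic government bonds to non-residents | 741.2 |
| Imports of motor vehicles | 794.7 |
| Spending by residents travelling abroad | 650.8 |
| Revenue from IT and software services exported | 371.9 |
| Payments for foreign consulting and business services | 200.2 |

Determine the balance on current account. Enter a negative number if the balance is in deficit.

-1008.2

Goods: 1206.5 - 1119.4 - 794.7 = -707.6
Services: -200.2 - 650.8 - 172.9 + 161.5 + 371.9 = -490.5
Primary income: -376.1 - 197.0 + 215.5 = -357.6
Secondary income: 275.7 + 149.2 + 122.6 = 547.5
Current account = (-707.6) + (-490.5) + (-357.6) + 547.5 = -1008.2
(Excluded from the current account — financial account: foreign purchases of domestic corporate bonds 637.7, purchases of foreign government bonds by domestic residents 356.1, foreign purchases of equities on the domestic stock exchange 415.8, inward foreign direct investment in the manufacturing sector 770.6, sale of domestic government bonds to non-residents 741.2.)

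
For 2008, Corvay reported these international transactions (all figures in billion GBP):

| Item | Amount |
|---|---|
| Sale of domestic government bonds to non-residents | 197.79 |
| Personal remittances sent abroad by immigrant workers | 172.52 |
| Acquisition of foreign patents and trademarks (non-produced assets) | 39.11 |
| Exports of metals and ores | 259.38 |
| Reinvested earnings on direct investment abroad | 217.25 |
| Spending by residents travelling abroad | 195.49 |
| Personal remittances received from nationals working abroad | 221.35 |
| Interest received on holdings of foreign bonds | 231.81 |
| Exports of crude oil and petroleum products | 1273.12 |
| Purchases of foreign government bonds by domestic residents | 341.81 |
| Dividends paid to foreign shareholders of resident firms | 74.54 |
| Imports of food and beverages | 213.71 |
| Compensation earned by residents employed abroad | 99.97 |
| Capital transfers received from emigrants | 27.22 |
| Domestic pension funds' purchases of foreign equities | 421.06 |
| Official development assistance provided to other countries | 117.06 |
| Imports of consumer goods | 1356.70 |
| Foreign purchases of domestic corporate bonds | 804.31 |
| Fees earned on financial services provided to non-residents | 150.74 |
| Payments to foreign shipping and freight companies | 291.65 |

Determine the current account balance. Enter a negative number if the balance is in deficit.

Goods: 259.38 - 213.71 - 1356.70 + 1273.12 = -37.91
Services: 150.74 - 291.65 - 195.49 = -336.40
Primary income: -74.54 + 99.97 + 231.81 + 217.25 = 474.49
Secondary income: 221.35 - 117.06 - 172.52 = -68.23
Current account = (-37.91) + (-336.40) + 474.49 + (-68.23) = 31.95
(Excluded from the current account — financial account: sale of domestic government bonds to non-residents 197.79, purchases of foreign government bonds by domestic residents 341.81, domestic pension funds' purchases of foreign equities 421.06, foreign purchases of domestic corporate bonds 804.31; capital account: acquisition of foreign patents and trademarks (non-produced assets) 39.11, capital transfers received from emigrants 27.22.)

31.95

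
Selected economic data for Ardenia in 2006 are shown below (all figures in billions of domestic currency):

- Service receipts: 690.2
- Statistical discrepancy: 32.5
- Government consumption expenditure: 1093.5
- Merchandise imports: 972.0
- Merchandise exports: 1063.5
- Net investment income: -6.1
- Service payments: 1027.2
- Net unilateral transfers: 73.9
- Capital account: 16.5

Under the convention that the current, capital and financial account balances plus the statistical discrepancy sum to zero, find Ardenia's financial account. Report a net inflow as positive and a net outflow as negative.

Goods balance = 1063.5 - 972.0 = 91.5
Services balance = 690.2 - 1027.2 = -337.0
Trade balance (goods + services) = 91.5 + (-337.0) = -245.5
Net primary income = -6.1
Net secondary income = 73.9
Current account = -245.5 + (-6.1) + 73.9 = -177.7
Financial account = -(-177.7 + 16.5 + 32.5) = 128.7

128.7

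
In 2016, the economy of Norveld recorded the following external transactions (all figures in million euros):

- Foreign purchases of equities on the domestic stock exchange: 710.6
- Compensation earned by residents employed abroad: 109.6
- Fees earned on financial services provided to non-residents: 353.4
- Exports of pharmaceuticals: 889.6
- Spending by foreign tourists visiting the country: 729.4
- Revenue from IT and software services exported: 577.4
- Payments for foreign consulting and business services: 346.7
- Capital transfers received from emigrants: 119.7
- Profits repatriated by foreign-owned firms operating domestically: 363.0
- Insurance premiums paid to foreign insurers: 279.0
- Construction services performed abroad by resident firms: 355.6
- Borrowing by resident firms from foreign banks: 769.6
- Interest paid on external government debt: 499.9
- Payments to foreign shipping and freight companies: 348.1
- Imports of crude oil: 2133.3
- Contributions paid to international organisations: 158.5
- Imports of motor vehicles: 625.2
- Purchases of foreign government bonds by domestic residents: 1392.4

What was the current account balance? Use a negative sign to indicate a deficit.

-1738.7

Goods: -625.2 + 889.6 - 2133.3 = -1868.9
Services: -348.1 + 577.4 + 355.6 + 729.4 - 346.7 + 353.4 - 279.0 = 1042.0
Primary income: -363.0 - 499.9 + 109.6 = -753.3
Secondary income: -158.5
Current account = (-1868.9) + 1042.0 + (-753.3) + (-158.5) = -1738.7
(Excluded from the current account — financial account: foreign purchases of equities on the domestic stock exchange 710.6, borrowing by resident firms from foreign banks 769.6, purchases of foreign government bonds by domestic residents 1392.4; capital account: capital transfers received from emigrants 119.7.)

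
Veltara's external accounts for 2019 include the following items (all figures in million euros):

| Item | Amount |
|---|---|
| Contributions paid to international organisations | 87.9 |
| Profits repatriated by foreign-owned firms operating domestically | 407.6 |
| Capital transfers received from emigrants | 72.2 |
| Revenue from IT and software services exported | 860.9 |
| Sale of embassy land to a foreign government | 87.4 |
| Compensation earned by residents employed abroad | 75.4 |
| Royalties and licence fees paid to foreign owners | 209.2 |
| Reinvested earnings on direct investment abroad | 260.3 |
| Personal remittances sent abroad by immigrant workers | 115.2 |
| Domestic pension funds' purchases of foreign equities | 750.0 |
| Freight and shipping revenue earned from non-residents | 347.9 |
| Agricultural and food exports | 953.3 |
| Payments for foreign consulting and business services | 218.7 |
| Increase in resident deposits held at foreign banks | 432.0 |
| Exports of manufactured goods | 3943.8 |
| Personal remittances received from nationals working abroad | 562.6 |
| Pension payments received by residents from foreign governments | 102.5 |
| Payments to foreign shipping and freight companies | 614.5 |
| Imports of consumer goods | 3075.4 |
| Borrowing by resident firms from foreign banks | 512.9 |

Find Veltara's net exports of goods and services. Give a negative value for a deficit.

Goods: 953.3 + 3943.8 - 3075.4 = 1821.7
Services: 860.9 + 347.9 - 209.2 - 614.5 - 218.7 = 166.4
Trade balance = 1821.7 + 166.4 = 1988.1
(Excluded from the trade balance — secondary income: contributions paid to international organisations 87.9, personal remittances sent abroad by immigrant workers 115.2, personal remittances received from nationals working abroad 562.6, pension payments received by residents from foreign governments 102.5; primary income: profits repatriated by foreign-owned firms operating domestically 407.6, compensation earned by residents employed abroad 75.4, reinvested earnings on direct investment abroad 260.3; capital account: capital transfers received from emigrants 72.2, sale of embassy land to a foreign government 87.4; financial account: domestic pension funds' purchases of foreign equities 750.0, increase in resident deposits held at foreign banks 432.0, borrowing by resident firms from foreign banks 512.9.)

1988.1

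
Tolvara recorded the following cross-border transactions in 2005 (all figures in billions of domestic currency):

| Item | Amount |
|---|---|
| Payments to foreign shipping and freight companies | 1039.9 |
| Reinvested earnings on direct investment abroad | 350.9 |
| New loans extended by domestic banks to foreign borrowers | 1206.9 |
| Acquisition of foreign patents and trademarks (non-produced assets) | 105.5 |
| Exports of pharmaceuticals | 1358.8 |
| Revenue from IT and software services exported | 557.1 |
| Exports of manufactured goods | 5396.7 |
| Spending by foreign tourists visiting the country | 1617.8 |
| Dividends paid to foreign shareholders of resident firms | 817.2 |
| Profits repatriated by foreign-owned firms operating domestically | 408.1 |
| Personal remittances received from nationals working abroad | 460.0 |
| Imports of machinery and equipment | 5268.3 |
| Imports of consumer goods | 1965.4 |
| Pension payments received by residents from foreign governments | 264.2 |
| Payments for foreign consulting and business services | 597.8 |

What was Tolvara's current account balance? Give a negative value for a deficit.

-91.2

Goods: -5268.3 + 5396.7 - 1965.4 + 1358.8 = -478.2
Services: 1617.8 + 557.1 - 597.8 - 1039.9 = 537.2
Primary income: -408.1 + 350.9 - 817.2 = -874.4
Secondary income: 264.2 + 460.0 = 724.2
Current account = (-478.2) + 537.2 + (-874.4) + 724.2 = -91.2
(Excluded from the current account — financial account: new loans extended by domestic banks to foreign borrowers 1206.9; capital account: acquisition of foreign patents and trademarks (non-produced assets) 105.5.)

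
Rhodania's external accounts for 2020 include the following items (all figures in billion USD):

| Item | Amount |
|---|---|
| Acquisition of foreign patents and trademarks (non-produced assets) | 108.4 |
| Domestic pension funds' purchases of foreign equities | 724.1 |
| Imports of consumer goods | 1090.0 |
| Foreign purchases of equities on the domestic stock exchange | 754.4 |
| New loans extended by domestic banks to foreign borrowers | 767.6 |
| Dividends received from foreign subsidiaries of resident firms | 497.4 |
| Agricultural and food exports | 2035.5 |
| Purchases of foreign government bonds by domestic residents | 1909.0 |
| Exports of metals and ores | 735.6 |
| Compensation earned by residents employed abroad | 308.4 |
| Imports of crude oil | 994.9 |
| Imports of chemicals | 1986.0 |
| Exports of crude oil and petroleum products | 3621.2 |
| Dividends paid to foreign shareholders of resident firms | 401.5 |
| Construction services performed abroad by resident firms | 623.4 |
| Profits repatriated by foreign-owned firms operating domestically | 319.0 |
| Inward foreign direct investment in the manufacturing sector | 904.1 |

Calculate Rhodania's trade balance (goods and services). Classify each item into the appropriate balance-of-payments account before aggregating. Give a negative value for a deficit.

Goods: 2035.5 - 1090.0 - 994.9 + 735.6 + 3621.2 - 1986.0 = 2321.4
Services: 623.4
Trade balance = 2321.4 + 623.4 = 2944.8
(Excluded from the trade balance — capital account: acquisition of foreign patents and trademarks (non-produced assets) 108.4; financial account: domestic pension funds' purchases of foreign equities 724.1, foreign purchases of equities on the domestic stock exchange 754.4, new loans extended by domestic banks to foreign borrowers 767.6, purchases of foreign government bonds by domestic residents 1909.0, inward foreign direct investment in the manufacturing sector 904.1; primary income: dividends received from foreign subsidiaries of resident firms 497.4, compensation earned by residents employed abroad 308.4, dividends paid to foreign shareholders of resident firms 401.5, profits repatriated by foreign-owned firms operating domestically 319.0.)

2944.8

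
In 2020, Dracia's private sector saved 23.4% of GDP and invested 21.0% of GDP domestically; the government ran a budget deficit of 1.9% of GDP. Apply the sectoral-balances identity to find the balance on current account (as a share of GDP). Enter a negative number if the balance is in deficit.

0.5

By the sectoral-balances identity, CA = (S_private - I) + (T - G).
Private balance = 23.4 - 21.0 = 2.4
Government balance (T - G) = -1.9
CA = 2.4 + (-1.9) = 0.5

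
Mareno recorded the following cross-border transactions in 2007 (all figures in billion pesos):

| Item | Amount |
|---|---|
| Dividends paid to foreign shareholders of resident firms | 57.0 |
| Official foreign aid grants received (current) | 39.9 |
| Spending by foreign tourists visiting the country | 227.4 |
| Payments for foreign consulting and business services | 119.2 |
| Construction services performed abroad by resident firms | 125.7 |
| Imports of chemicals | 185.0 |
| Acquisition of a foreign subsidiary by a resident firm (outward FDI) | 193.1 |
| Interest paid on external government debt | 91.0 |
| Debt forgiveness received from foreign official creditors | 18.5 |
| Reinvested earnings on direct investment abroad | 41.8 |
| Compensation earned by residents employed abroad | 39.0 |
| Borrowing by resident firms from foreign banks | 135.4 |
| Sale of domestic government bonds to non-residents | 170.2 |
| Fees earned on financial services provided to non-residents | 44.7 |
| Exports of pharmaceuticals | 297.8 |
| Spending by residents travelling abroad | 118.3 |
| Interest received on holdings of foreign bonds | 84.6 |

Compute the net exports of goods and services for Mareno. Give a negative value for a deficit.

273.1

Goods: 297.8 - 185.0 = 112.8
Services: 227.4 + 125.7 - 118.3 + 44.7 - 119.2 = 160.3
Trade balance = 112.8 + 160.3 = 273.1
(Excluded from the trade balance — primary income: dividends paid to foreign shareholders of resident firms 57.0, interest paid on external government debt 91.0, reinvested earnings on direct investment abroad 41.8, compensation earned by residents employed abroad 39.0, interest received on holdings of foreign bonds 84.6; secondary income: official foreign aid grants received (current) 39.9; financial account: acquisition of a foreign subsidiary by a resident firm (outward FDI) 193.1, borrowing by resident firms from foreign banks 135.4, sale of domestic government bonds to non-residents 170.2; capital account: debt forgiveness received from foreign official creditors 18.5.)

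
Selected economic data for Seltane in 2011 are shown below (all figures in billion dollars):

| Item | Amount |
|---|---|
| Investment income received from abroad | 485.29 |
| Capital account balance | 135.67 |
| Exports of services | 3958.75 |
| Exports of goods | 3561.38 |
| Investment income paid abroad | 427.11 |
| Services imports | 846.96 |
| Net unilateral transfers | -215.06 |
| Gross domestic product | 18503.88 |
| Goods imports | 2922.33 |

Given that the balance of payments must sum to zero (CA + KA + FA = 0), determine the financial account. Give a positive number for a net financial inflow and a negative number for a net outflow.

Goods balance = 3561.38 - 2922.33 = 639.05
Services balance = 3958.75 - 846.96 = 3111.79
Trade balance (goods + services) = 639.05 + 3111.79 = 3750.84
Net primary income = 485.29 - 427.11 = 58.18
Net secondary income = -215.06
Current account = 3750.84 + 58.18 + (-215.06) = 3593.96
Financial account = -(3593.96 + 135.67) = -3729.63

-3729.63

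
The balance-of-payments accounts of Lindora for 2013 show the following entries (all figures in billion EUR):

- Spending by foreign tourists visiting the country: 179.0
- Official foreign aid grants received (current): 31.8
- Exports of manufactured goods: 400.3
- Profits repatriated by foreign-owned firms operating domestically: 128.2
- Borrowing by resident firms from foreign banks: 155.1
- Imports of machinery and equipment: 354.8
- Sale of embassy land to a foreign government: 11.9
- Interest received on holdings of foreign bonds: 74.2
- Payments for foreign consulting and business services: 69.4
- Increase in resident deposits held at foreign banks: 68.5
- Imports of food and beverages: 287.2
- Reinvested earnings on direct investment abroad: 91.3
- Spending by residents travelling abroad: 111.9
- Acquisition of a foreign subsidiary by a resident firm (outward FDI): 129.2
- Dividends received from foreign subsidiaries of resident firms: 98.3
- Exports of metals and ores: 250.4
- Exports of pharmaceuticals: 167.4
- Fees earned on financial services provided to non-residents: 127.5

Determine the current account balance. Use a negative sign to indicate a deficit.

Goods: -287.2 + 250.4 - 354.8 + 167.4 + 400.3 = 176.1
Services: -111.9 + 127.5 - 69.4 + 179.0 = 125.2
Primary income: 91.3 + 98.3 + 74.2 - 128.2 = 135.6
Secondary income: 31.8
Current account = 176.1 + 125.2 + 135.6 + 31.8 = 468.7
(Excluded from the current account — financial account: borrowing by resident firms from foreign banks 155.1, increase in resident deposits held at foreign banks 68.5, acquisition of a foreign subsidiary by a resident firm (outward FDI) 129.2; capital account: sale of embassy land to a foreign government 11.9.)

468.7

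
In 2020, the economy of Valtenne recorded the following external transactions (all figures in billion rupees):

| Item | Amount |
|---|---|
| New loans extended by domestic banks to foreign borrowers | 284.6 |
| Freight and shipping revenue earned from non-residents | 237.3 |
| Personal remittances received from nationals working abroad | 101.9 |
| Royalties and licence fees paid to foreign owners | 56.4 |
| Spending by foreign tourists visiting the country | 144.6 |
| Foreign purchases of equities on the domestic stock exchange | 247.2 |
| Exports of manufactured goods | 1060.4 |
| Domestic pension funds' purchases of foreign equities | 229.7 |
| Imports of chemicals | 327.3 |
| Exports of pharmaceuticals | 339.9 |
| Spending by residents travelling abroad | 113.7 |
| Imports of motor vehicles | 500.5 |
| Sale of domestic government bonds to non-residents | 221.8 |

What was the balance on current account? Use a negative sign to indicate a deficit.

Goods: 1060.4 - 500.5 + 339.9 - 327.3 = 572.5
Services: 144.6 - 56.4 - 113.7 + 237.3 = 211.8
Secondary income: 101.9
Current account = 572.5 + 211.8 + 101.9 = 886.2
(Excluded from the current account — financial account: new loans extended by domestic banks to foreign borrowers 284.6, foreign purchases of equities on the domestic stock exchange 247.2, domestic pension funds' purchases of foreign equities 229.7, sale of domestic government bonds to non-residents 221.8.)

886.2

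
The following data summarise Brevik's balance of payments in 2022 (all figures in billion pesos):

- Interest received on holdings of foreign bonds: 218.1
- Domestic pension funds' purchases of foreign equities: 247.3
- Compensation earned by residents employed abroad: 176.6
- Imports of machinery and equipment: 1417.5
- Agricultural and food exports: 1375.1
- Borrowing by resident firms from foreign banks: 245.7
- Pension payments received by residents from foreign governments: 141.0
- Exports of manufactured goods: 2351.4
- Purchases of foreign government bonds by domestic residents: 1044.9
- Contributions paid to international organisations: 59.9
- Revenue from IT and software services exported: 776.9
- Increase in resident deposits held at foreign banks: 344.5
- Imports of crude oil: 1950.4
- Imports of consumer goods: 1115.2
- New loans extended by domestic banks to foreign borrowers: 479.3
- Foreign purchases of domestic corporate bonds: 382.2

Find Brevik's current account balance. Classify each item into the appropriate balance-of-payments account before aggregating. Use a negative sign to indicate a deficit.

496.1

Goods: 1375.1 - 1417.5 - 1950.4 - 1115.2 + 2351.4 = -756.6
Services: 776.9
Primary income: 218.1 + 176.6 = 394.7
Secondary income: 141.0 - 59.9 = 81.1
Current account = (-756.6) + 776.9 + 394.7 + 81.1 = 496.1
(Excluded from the current account — financial account: domestic pension funds' purchases of foreign equities 247.3, borrowing by resident firms from foreign banks 245.7, purchases of foreign government bonds by domestic residents 1044.9, increase in resident deposits held at foreign banks 344.5, new loans extended by domestic banks to foreign borrowers 479.3, foreign purchases of domestic corporate bonds 382.2.)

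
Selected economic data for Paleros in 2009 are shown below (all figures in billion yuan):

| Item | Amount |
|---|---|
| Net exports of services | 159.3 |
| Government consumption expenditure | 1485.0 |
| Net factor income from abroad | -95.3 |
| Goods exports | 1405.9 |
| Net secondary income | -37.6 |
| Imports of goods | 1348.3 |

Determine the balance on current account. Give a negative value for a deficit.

84.0

Goods balance = 1405.9 - 1348.3 = 57.6
Services balance = 159.3
Trade balance (goods + services) = 57.6 + 159.3 = 216.9
Net primary income = -95.3
Net secondary income = -37.6
Current account = 216.9 + (-95.3) + (-37.6) = 84.0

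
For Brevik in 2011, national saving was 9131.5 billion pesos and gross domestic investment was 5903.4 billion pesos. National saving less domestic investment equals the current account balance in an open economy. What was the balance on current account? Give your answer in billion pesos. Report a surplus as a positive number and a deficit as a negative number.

CA = S - I = 9131.5 - 5903.4 = 3228.1

3228.1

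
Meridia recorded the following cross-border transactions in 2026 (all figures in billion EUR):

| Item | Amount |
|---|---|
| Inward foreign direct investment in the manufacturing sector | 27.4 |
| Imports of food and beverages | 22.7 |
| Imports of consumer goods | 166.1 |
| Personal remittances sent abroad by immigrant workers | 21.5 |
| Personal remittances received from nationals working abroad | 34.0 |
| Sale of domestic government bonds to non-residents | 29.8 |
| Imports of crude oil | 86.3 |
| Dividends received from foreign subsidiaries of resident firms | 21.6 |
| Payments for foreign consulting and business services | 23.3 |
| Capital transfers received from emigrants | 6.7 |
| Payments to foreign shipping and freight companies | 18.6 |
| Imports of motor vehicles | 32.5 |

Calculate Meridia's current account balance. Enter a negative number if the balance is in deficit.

-315.4

Goods: -22.7 - 86.3 - 32.5 - 166.1 = -307.6
Services: -18.6 - 23.3 = -41.9
Primary income: 21.6
Secondary income: 34.0 - 21.5 = 12.5
Current account = (-307.6) + (-41.9) + 21.6 + 12.5 = -315.4
(Excluded from the current account — financial account: inward foreign direct investment in the manufacturing sector 27.4, sale of domestic government bonds to non-residents 29.8; capital account: capital transfers received from emigrants 6.7.)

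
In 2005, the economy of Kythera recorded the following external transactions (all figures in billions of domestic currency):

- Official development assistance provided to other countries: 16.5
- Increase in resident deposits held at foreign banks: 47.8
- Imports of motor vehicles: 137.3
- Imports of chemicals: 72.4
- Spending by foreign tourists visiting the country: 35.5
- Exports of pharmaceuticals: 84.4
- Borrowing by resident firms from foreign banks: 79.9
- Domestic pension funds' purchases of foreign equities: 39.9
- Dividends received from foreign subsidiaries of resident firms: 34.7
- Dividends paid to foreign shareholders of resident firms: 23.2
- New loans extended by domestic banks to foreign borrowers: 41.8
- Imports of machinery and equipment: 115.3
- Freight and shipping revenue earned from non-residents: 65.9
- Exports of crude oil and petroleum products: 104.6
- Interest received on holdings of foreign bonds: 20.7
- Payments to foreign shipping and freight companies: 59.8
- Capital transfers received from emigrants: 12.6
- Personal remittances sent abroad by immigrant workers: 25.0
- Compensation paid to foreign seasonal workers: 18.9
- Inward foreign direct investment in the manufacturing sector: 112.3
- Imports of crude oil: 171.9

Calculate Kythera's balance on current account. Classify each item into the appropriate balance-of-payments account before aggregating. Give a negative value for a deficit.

Goods: -137.3 + 104.6 - 171.9 - 115.3 + 84.4 - 72.4 = -307.9
Services: -59.8 + 35.5 + 65.9 = 41.6
Primary income: -23.2 + 34.7 - 18.9 + 20.7 = 13.3
Secondary income: -16.5 - 25.0 = -41.5
Current account = (-307.9) + 41.6 + 13.3 + (-41.5) = -294.5
(Excluded from the current account — financial account: increase in resident deposits held at foreign banks 47.8, borrowing by resident firms from foreign banks 79.9, domestic pension funds' purchases of foreign equities 39.9, new loans extended by domestic banks to foreign borrowers 41.8, inward foreign direct investment in the manufacturing sector 112.3; capital account: capital transfers received from emigrants 12.6.)

-294.5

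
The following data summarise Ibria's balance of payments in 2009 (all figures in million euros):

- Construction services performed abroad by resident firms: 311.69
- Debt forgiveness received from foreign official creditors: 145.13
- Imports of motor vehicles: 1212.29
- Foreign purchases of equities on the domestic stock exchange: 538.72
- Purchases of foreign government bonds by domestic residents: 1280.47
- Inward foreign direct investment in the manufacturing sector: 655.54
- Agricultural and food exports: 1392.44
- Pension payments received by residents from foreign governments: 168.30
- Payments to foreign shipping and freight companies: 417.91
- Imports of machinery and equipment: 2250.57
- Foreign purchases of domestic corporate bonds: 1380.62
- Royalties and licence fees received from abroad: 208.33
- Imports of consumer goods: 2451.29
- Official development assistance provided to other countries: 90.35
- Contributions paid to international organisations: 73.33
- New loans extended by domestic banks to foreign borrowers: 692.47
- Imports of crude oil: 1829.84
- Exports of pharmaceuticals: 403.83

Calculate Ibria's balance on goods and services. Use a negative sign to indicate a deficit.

-5845.61

Goods: 1392.44 - 1212.29 - 2451.29 + 403.83 - 2250.57 - 1829.84 = -5947.72
Services: 311.69 - 417.91 + 208.33 = 102.11
Trade balance = -5947.72 + 102.11 = -5845.61
(Excluded from the trade balance — capital account: debt forgiveness received from foreign official creditors 145.13; financial account: foreign purchases of equities on the domestic stock exchange 538.72, purchases of foreign government bonds by domestic residents 1280.47, inward foreign direct investment in the manufacturing sector 655.54, foreign purchases of domestic corporate bonds 1380.62, new loans extended by domestic banks to foreign borrowers 692.47; secondary income: pension payments received by residents from foreign governments 168.30, official development assistance provided to other countries 90.35, contributions paid to international organisations 73.33.)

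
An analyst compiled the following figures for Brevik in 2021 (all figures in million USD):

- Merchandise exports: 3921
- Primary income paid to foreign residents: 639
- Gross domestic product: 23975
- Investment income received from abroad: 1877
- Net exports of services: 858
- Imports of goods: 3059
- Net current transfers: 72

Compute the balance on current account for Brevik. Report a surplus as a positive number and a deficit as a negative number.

3030

Goods balance = 3921 - 3059 = 862
Services balance = 858
Trade balance (goods + services) = 862 + 858 = 1720
Net primary income = 1877 - 639 = 1238
Net secondary income = 72
Current account = 1720 + 1238 + 72 = 3030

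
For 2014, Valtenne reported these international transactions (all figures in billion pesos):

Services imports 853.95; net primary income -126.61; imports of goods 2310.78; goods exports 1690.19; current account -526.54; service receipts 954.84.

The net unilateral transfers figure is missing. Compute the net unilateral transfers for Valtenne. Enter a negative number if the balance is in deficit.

Current account = goods balance + services balance + net primary income + net secondary income
Sum of the known components = -646.31
Net unilateral transfers = CA - (known components) = -526.54 - (-646.31) = 119.77

119.77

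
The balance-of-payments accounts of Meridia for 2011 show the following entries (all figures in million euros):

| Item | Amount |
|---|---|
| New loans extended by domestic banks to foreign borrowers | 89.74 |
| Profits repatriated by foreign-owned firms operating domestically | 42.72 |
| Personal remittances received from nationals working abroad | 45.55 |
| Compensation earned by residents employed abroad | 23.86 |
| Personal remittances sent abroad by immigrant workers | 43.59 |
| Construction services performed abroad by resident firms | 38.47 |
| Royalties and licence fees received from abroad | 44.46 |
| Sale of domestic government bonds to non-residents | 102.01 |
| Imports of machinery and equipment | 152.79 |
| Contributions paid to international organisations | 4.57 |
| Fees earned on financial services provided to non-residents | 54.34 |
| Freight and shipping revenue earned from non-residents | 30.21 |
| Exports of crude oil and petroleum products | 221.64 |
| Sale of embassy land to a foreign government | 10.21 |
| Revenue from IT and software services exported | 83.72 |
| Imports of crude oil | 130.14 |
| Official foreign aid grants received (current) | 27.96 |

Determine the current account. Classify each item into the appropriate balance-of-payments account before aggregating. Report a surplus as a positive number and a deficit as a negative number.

196.40

Goods: -152.79 - 130.14 + 221.64 = -61.29
Services: 30.21 + 83.72 + 44.46 + 54.34 + 38.47 = 251.20
Primary income: -42.72 + 23.86 = -18.86
Secondary income: 27.96 - 43.59 + 45.55 - 4.57 = 25.35
Current account = (-61.29) + 251.20 + (-18.86) + 25.35 = 196.40
(Excluded from the current account — financial account: new loans extended by domestic banks to foreign borrowers 89.74, sale of domestic government bonds to non-residents 102.01; capital account: sale of embassy land to a foreign government 10.21.)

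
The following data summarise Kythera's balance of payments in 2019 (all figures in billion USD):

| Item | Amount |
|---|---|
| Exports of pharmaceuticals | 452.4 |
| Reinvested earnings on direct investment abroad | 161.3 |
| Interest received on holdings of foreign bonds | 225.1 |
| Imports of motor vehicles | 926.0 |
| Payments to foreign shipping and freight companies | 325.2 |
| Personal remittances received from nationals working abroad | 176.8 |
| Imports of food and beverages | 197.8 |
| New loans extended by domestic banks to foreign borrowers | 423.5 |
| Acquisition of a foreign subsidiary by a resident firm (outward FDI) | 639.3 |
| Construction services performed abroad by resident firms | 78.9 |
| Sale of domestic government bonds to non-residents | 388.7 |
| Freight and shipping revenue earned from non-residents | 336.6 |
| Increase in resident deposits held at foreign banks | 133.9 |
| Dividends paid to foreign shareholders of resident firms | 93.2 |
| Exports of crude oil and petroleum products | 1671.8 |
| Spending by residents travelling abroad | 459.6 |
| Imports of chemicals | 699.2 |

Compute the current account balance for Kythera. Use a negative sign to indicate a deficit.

401.9

Goods: 1671.8 + 452.4 - 926.0 - 699.2 - 197.8 = 301.2
Services: -459.6 + 336.6 + 78.9 - 325.2 = -369.3
Primary income: -93.2 + 161.3 + 225.1 = 293.2
Secondary income: 176.8
Current account = 301.2 + (-369.3) + 293.2 + 176.8 = 401.9
(Excluded from the current account — financial account: new loans extended by domestic banks to foreign borrowers 423.5, acquisition of a foreign subsidiary by a resident firm (outward FDI) 639.3, sale of domestic government bonds to non-residents 388.7, increase in resident deposits held at foreign banks 133.9.)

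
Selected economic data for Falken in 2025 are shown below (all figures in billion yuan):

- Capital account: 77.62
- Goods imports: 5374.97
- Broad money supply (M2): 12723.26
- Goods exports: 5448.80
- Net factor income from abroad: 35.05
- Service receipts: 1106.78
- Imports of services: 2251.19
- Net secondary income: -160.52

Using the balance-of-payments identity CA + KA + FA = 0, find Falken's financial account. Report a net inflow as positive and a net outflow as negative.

1118.43

Goods balance = 5448.80 - 5374.97 = 73.83
Services balance = 1106.78 - 2251.19 = -1144.41
Trade balance (goods + services) = 73.83 + (-1144.41) = -1070.58
Net primary income = 35.05
Net secondary income = -160.52
Current account = -1070.58 + 35.05 + (-160.52) = -1196.05
Financial account = -(-1196.05 + 77.62) = 1118.43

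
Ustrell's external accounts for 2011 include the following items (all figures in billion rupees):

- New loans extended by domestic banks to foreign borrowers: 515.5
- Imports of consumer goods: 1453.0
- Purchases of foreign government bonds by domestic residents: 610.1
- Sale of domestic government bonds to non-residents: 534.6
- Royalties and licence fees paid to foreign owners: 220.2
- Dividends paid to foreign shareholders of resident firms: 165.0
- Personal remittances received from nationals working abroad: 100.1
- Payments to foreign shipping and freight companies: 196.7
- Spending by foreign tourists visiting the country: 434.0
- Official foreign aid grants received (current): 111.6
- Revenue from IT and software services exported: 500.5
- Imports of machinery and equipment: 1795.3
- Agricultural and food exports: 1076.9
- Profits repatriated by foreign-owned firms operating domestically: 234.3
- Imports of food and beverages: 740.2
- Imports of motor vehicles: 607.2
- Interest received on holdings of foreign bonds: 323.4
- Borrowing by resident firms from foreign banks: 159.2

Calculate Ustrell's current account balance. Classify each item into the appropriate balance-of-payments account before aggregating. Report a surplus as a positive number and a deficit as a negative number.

-2865.4

Goods: -740.2 - 1453.0 + 1076.9 - 1795.3 - 607.2 = -3518.8
Services: 500.5 - 196.7 + 434.0 - 220.2 = 517.6
Primary income: -234.3 + 323.4 - 165.0 = -75.9
Secondary income: 100.1 + 111.6 = 211.7
Current account = (-3518.8) + 517.6 + (-75.9) + 211.7 = -2865.4
(Excluded from the current account — financial account: new loans extended by domestic banks to foreign borrowers 515.5, purchases of foreign government bonds by domestic residents 610.1, sale of domestic government bonds to non-residents 534.6, borrowing by resident firms from foreign banks 159.2.)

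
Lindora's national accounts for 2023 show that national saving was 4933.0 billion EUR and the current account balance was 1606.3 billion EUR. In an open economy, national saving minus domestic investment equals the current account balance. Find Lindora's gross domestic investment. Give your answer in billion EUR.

I = S - CA = 4933.0 - 1606.3 = 3326.7

3326.7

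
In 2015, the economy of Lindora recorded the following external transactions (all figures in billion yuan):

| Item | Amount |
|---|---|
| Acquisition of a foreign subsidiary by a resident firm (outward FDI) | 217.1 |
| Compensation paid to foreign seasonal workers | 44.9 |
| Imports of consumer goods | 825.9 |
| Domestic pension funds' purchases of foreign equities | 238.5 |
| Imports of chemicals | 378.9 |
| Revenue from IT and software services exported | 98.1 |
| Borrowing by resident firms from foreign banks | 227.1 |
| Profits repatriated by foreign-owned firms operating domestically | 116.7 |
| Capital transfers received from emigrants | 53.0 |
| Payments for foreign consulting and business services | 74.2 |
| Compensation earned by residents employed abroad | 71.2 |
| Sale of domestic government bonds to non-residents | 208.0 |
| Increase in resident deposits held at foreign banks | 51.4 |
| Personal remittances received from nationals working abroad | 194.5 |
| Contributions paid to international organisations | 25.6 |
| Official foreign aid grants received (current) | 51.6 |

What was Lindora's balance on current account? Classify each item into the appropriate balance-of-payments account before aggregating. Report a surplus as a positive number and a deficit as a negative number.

Goods: -378.9 - 825.9 = -1204.8
Services: -74.2 + 98.1 = 23.9
Primary income: 71.2 - 116.7 - 44.9 = -90.4
Secondary income: 51.6 + 194.5 - 25.6 = 220.5
Current account = (-1204.8) + 23.9 + (-90.4) + 220.5 = -1050.8
(Excluded from the current account — financial account: acquisition of a foreign subsidiary by a resident firm (outward FDI) 217.1, domestic pension funds' purchases of foreign equities 238.5, borrowing by resident firms from foreign banks 227.1, sale of domestic government bonds to non-residents 208.0, increase in resident deposits held at foreign banks 51.4; capital account: capital transfers received from emigrants 53.0.)

-1050.8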